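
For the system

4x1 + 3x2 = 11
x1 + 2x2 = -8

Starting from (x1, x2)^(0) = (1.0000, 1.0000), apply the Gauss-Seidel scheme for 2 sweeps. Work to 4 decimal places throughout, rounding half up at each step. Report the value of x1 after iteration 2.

6.5000

Iteration 1:
  x1 = (11 - (3)·1.0000) / (4) = 2.0000
  x2 = (-8 - (1)·2.0000) / (2) = -5.0000
Iteration 2:
  x1 = (11 - (3)·-5.0000) / (4) = 6.5000
  x2 = (-8 - (1)·6.5000) / (2) = -7.2500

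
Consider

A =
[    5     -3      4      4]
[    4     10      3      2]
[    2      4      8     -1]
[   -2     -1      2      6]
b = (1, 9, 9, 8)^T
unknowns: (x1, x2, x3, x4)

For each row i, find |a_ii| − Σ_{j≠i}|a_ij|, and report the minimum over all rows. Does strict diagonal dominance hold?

row 1: |5| − (3+4+4) = -6
row 2: |10| − (4+3+2) = 1
row 3: |8| − (2+4+1) = 1
row 4: |6| − (2+1+2) = 1
minimum over rows = -6 → not strictly diagonally dominant

-6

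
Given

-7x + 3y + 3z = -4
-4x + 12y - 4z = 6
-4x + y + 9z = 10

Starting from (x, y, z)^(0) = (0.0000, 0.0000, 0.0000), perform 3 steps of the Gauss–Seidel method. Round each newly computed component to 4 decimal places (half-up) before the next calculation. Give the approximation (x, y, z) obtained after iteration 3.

Iteration 1:
  x = (-4 - (3)·0.0000 - (3)·0.0000) / (-7) = 0.5714
  y = (6 - (-4)·0.5714 - (-4)·0.0000) / (12) = 0.6905
  z = (10 - (-4)·0.5714 - (1)·0.6905) / (9) = 1.2883
Iteration 2:
  x = (-4 - (3)·0.6905 - (3)·1.2883) / (-7) = 1.4195
  y = (6 - (-4)·1.4195 - (-4)·1.2883) / (12) = 1.4026
  z = (10 - (-4)·1.4195 - (1)·1.4026) / (9) = 1.5862
Iteration 3:
  x = (-4 - (3)·1.4026 - (3)·1.5862) / (-7) = 1.8523
  y = (6 - (-4)·1.8523 - (-4)·1.5862) / (12) = 1.6462
  z = (10 - (-4)·1.8523 - (1)·1.6462) / (9) = 1.7514

(1.8523, 1.6462, 1.7514)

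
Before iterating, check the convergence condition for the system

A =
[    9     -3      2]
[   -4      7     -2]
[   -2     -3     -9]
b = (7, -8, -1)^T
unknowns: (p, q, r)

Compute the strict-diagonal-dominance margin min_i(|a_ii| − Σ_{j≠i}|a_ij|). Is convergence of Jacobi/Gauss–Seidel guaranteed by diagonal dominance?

1

row 1: |9| − (3+2) = 4
row 2: |7| − (4+2) = 1
row 3: |-9| − (2+3) = 4
minimum over rows = 1 → strictly diagonally dominant (convergence guaranteed)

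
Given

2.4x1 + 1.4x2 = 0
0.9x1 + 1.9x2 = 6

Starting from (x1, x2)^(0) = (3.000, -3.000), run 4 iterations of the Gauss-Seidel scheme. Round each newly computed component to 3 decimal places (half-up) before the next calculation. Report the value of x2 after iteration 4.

4.321

Iteration 1:
  x1 = (0 - (1.4)·-3.000) / (2.4) = 1.750
  x2 = (6 - (0.9)·1.750) / (1.9) = 2.329
Iteration 2:
  x1 = (0 - (1.4)·2.329) / (2.4) = -1.359
  x2 = (6 - (0.9)·-1.359) / (1.9) = 3.802
Iteration 3:
  x1 = (0 - (1.4)·3.802) / (2.4) = -2.218
  x2 = (6 - (0.9)·-2.218) / (1.9) = 4.209
Iteration 4:
  x1 = (0 - (1.4)·4.209) / (2.4) = -2.455
  x2 = (6 - (0.9)·-2.455) / (1.9) = 4.321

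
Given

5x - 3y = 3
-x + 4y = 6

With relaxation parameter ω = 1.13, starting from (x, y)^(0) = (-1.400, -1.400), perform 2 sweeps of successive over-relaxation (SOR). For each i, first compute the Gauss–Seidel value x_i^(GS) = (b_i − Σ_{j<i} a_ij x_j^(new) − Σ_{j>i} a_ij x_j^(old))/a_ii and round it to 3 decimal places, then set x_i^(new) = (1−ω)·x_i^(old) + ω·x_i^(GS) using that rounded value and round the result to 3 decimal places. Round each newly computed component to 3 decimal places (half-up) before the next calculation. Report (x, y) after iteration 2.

Iteration 1:
  x: GS value = (3 - (-3)·-1.400) / (5) = -0.240;  x ← (1−ω)·-1.400 + ω·-0.240 = -0.089
  y: GS value = (6 - (-1)·-0.089) / (4) = 1.478;  y ← (1−ω)·-1.400 + ω·1.478 = 1.852
Iteration 2:
  x: GS value = (3 - (-3)·1.852) / (5) = 1.711;  x ← (1−ω)·-0.089 + ω·1.711 = 1.945
  y: GS value = (6 - (-1)·1.945) / (4) = 1.986;  y ← (1−ω)·1.852 + ω·1.986 = 2.003

(1.945, 2.003)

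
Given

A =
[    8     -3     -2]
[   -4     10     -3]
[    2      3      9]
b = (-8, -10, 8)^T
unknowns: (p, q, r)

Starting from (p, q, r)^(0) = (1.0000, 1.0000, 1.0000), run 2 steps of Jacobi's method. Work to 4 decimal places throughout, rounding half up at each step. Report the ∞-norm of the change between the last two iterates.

Iteration 1:
  p = (-8 - (-3)·1.0000 - (-2)·1.0000) / (8) = -0.3750
  q = (-10 - (-4)·1.0000 - (-3)·1.0000) / (10) = -0.3000
  r = (8 - (2)·1.0000 - (3)·1.0000) / (9) = 0.3333
Iteration 2:
  p = (-8 - (-3)·-0.3000 - (-2)·0.3333) / (8) = -1.0292
  q = (-10 - (-4)·-0.3750 - (-3)·0.3333) / (10) = -1.0500
  r = (8 - (2)·-0.3750 - (3)·-0.3000) / (9) = 1.0722
Change: (-0.6542, -0.7500, 0.7389) → max |·| = 0.7500

0.7500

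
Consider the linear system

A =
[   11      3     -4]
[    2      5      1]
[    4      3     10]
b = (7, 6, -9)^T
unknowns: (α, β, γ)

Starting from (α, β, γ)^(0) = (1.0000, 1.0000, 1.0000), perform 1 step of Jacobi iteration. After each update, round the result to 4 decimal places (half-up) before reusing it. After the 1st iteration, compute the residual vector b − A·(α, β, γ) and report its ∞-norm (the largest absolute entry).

Iteration 1:
  α = (7 - (3)·1.0000 - (-4)·1.0000) / (11) = 0.7273
  β = (6 - (2)·1.0000 - (1)·1.0000) / (5) = 0.6000
  γ = (-9 - (4)·1.0000 - (3)·1.0000) / (10) = -1.6000
Residual b − A·x = (-9.2003, 3.1454, 2.2908); ∞-norm = 9.2003

9.2003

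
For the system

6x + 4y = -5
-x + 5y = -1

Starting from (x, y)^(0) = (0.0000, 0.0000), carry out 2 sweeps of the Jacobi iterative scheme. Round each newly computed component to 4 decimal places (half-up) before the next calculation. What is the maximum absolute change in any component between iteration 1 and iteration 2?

0.1667

Iteration 1:
  x = (-5 - (4)·0.0000) / (6) = -0.8333
  y = (-1 - (-1)·0.0000) / (5) = -0.2000
Iteration 2:
  x = (-5 - (4)·-0.2000) / (6) = -0.7000
  y = (-1 - (-1)·-0.8333) / (5) = -0.3667
Change: (0.1333, -0.1667) → max |·| = 0.1667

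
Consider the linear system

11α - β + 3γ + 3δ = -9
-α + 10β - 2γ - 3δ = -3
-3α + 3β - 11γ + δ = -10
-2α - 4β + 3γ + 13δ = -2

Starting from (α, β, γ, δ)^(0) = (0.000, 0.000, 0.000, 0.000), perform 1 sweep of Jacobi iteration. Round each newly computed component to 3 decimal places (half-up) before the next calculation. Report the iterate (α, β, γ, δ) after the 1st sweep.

Iteration 1:
  α = (-9 - (-1)·0.000 - (3)·0.000 - (3)·0.000) / (11) = -0.818
  β = (-3 - (-1)·0.000 - (-2)·0.000 - (-3)·0.000) / (10) = -0.300
  γ = (-10 - (-3)·0.000 - (3)·0.000 - (1)·0.000) / (-11) = 0.909
  δ = (-2 - (-2)·0.000 - (-4)·0.000 - (3)·0.000) / (13) = -0.154

(-0.818, -0.300, 0.909, -0.154)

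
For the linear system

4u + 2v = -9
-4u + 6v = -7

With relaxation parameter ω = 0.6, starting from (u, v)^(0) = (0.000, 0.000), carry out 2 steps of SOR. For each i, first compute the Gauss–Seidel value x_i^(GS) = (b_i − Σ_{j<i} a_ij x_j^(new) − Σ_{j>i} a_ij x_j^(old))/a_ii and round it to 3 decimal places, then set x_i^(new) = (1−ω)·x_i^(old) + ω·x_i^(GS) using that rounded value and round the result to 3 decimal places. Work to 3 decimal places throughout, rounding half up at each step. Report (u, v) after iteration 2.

Iteration 1:
  u: GS value = (-9 - (2)·0.000) / (4) = -2.250;  u ← (1−ω)·0.000 + ω·-2.250 = -1.350
  v: GS value = (-7 - (-4)·-1.350) / (6) = -2.067;  v ← (1−ω)·0.000 + ω·-2.067 = -1.240
Iteration 2:
  u: GS value = (-9 - (2)·-1.240) / (4) = -1.630;  u ← (1−ω)·-1.350 + ω·-1.630 = -1.518
  v: GS value = (-7 - (-4)·-1.518) / (6) = -2.179;  v ← (1−ω)·-1.240 + ω·-2.179 = -1.803

(-1.518, -1.803)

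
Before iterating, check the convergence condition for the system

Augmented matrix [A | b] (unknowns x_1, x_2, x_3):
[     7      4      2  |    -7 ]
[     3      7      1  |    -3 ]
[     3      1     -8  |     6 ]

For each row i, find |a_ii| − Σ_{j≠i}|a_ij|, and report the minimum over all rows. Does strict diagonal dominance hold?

row 1: |7| − (4+2) = 1
row 2: |7| − (3+1) = 3
row 3: |-8| − (3+1) = 4
minimum over rows = 1 → strictly diagonally dominant (convergence guaranteed)

1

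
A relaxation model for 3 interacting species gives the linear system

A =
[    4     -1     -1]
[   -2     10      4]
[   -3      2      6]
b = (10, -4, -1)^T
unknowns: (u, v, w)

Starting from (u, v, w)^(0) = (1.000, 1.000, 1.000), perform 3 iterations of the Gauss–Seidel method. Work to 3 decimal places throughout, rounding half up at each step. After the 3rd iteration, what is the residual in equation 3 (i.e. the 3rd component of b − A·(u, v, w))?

0.000

Iteration 1:
  u = (10 - (-1)·1.000 - (-1)·1.000) / (4) = 3.000
  v = (-4 - (-2)·3.000 - (4)·1.000) / (10) = -0.200
  w = (-1 - (-3)·3.000 - (2)·-0.200) / (6) = 1.400
Iteration 2:
  u = (10 - (-1)·-0.200 - (-1)·1.400) / (4) = 2.800
  v = (-4 - (-2)·2.800 - (4)·1.400) / (10) = -0.400
  w = (-1 - (-3)·2.800 - (2)·-0.400) / (6) = 1.367
Iteration 3:
  u = (10 - (-1)·-0.400 - (-1)·1.367) / (4) = 2.742
  v = (-4 - (-2)·2.742 - (4)·1.367) / (10) = -0.398
  w = (-1 - (-3)·2.742 - (2)·-0.398) / (6) = 1.337
Residual b − A·x = (-0.029, 0.116, 0.000)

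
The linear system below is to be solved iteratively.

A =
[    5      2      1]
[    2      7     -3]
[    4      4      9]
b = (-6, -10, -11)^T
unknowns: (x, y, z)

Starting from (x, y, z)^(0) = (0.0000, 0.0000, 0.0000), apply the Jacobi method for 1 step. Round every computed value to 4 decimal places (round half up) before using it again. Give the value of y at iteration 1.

Iteration 1:
  x = (-6 - (2)·0.0000 - (1)·0.0000) / (5) = -1.2000
  y = (-10 - (2)·0.0000 - (-3)·0.0000) / (7) = -1.4286
  z = (-11 - (4)·0.0000 - (4)·0.0000) / (9) = -1.2222

-1.4286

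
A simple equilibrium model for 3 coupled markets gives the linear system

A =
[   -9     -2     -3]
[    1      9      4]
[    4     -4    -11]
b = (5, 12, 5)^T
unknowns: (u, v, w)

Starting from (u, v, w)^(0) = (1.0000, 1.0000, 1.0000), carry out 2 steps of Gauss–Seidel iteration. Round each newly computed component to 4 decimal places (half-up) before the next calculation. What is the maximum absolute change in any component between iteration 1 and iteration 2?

0.9075

Iteration 1:
  u = (5 - (-2)·1.0000 - (-3)·1.0000) / (-9) = -1.1111
  v = (12 - (1)·-1.1111 - (4)·1.0000) / (9) = 1.0123
  w = (5 - (4)·-1.1111 - (-4)·1.0123) / (-11) = -1.2267
Iteration 2:
  u = (5 - (-2)·1.0123 - (-3)·-1.2267) / (-9) = -0.3716
  v = (12 - (1)·-0.3716 - (4)·-1.2267) / (9) = 1.9198
  w = (5 - (4)·-0.3716 - (-4)·1.9198) / (-11) = -1.2878
Change: (0.7395, 0.9075, -0.0611) → max |·| = 0.9075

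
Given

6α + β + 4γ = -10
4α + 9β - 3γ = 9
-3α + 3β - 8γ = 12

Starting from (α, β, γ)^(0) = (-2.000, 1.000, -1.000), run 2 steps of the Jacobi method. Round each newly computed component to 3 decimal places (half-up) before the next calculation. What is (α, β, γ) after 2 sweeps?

(-1.676, 1.394, -0.479)

Iteration 1:
  α = (-10 - (1)·1.000 - (4)·-1.000) / (6) = -1.167
  β = (9 - (4)·-2.000 - (-3)·-1.000) / (9) = 1.556
  γ = (12 - (-3)·-2.000 - (3)·1.000) / (-8) = -0.375
Iteration 2:
  α = (-10 - (1)·1.556 - (4)·-0.375) / (6) = -1.676
  β = (9 - (4)·-1.167 - (-3)·-0.375) / (9) = 1.394
  γ = (12 - (-3)·-1.167 - (3)·1.556) / (-8) = -0.479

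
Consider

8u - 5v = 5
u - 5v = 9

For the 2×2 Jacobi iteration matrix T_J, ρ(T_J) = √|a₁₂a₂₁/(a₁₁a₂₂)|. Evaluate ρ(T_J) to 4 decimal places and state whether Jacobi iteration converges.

0.3536

a₁₂a₂₁/(a₁₁a₂₂) = (-5)·(1) / ((8)·(-5)) = 0.125000
ρ = √|0.125000| = √0.125000 = 0.3536
ρ < 1, so Jacobi converges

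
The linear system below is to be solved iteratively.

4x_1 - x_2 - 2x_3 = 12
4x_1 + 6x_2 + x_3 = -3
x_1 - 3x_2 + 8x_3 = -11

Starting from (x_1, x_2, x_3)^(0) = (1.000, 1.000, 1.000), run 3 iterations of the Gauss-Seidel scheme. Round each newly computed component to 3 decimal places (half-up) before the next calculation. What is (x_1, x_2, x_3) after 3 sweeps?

Iteration 1:
  x_1 = (12 - (-1)·1.000 - (-2)·1.000) / (4) = 3.750
  x_2 = (-3 - (4)·3.750 - (1)·1.000) / (6) = -3.167
  x_3 = (-11 - (1)·3.750 - (-3)·-3.167) / (8) = -3.031
Iteration 2:
  x_1 = (12 - (-1)·-3.167 - (-2)·-3.031) / (4) = 0.693
  x_2 = (-3 - (4)·0.693 - (1)·-3.031) / (6) = -0.457
  x_3 = (-11 - (1)·0.693 - (-3)·-0.457) / (8) = -1.633
Iteration 3:
  x_1 = (12 - (-1)·-0.457 - (-2)·-1.633) / (4) = 2.069
  x_2 = (-3 - (4)·2.069 - (1)·-1.633) / (6) = -1.607
  x_3 = (-11 - (1)·2.069 - (-3)·-1.607) / (8) = -2.236

(2.069, -1.607, -2.236)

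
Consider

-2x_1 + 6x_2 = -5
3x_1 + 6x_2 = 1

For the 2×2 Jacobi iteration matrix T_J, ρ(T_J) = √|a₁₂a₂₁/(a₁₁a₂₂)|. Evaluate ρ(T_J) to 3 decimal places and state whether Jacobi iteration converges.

a₁₂a₂₁/(a₁₁a₂₂) = (6)·(3) / ((-2)·(6)) = -1.500000
ρ = √|-1.500000| = √1.500000 = 1.225
ρ > 1, so Jacobi diverges

1.225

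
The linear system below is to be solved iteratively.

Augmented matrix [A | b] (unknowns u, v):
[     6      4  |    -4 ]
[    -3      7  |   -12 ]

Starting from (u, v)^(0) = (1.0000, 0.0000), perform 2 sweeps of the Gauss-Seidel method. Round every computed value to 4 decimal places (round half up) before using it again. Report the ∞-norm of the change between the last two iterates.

Iteration 1:
  u = (-4 - (4)·0.0000) / (6) = -0.6667
  v = (-12 - (-3)·-0.6667) / (7) = -2.0000
Iteration 2:
  u = (-4 - (4)·-2.0000) / (6) = 0.6667
  v = (-12 - (-3)·0.6667) / (7) = -1.4286
Change: (1.3334, 0.5714) → max |·| = 1.3334

1.3334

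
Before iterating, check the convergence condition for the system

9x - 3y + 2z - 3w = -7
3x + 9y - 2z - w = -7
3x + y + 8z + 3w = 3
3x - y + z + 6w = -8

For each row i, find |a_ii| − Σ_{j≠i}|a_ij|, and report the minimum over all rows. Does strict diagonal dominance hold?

1

row 1: |9| − (3+2+3) = 1
row 2: |9| − (3+2+1) = 3
row 3: |8| − (3+1+3) = 1
row 4: |6| − (3+1+1) = 1
minimum over rows = 1 → strictly diagonally dominant (convergence guaranteed)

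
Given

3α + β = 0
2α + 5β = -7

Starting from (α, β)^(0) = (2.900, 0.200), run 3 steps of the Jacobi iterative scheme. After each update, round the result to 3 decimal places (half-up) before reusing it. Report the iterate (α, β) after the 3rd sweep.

Iteration 1:
  α = (0 - (1)·0.200) / (3) = -0.067
  β = (-7 - (2)·2.900) / (5) = -2.560
Iteration 2:
  α = (0 - (1)·-2.560) / (3) = 0.853
  β = (-7 - (2)·-0.067) / (5) = -1.373
Iteration 3:
  α = (0 - (1)·-1.373) / (3) = 0.458
  β = (-7 - (2)·0.853) / (5) = -1.741

(0.458, -1.741)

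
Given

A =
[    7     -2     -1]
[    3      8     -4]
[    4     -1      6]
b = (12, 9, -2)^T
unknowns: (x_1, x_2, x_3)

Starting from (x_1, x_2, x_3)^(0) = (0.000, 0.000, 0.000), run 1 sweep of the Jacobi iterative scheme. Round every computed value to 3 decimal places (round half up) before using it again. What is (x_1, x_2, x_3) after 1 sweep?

Iteration 1:
  x_1 = (12 - (-2)·0.000 - (-1)·0.000) / (7) = 1.714
  x_2 = (9 - (3)·0.000 - (-4)·0.000) / (8) = 1.125
  x_3 = (-2 - (4)·0.000 - (-1)·0.000) / (6) = -0.333

(1.714, 1.125, -0.333)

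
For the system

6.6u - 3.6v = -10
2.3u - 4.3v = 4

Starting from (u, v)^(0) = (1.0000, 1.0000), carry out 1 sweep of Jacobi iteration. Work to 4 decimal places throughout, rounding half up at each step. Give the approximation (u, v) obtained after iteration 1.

(-0.9697, -0.3953)

Iteration 1:
  u = (-10 - (-3.6)·1.0000) / (6.6) = -0.9697
  v = (4 - (2.3)·1.0000) / (-4.3) = -0.3953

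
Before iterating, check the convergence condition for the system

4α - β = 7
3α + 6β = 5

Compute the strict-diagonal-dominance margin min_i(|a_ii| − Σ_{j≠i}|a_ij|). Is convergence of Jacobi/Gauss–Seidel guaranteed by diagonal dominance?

3

row 1: |4| − (1) = 3
row 2: |6| − (3) = 3
minimum over rows = 3 → strictly diagonally dominant (convergence guaranteed)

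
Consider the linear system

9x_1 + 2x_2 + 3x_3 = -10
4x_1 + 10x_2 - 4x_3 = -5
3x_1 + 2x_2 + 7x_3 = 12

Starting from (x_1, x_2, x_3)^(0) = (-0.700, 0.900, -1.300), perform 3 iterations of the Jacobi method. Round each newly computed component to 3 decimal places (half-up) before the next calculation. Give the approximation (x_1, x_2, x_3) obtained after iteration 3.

(-2.002, 1.034, 2.213)

Iteration 1:
  x_1 = (-10 - (2)·0.900 - (3)·-1.300) / (9) = -0.878
  x_2 = (-5 - (4)·-0.700 - (-4)·-1.300) / (10) = -0.740
  x_3 = (12 - (3)·-0.700 - (2)·0.900) / (7) = 1.757
Iteration 2:
  x_1 = (-10 - (2)·-0.740 - (3)·1.757) / (9) = -1.532
  x_2 = (-5 - (4)·-0.878 - (-4)·1.757) / (10) = 0.554
  x_3 = (12 - (3)·-0.878 - (2)·-0.740) / (7) = 2.302
Iteration 3:
  x_1 = (-10 - (2)·0.554 - (3)·2.302) / (9) = -2.002
  x_2 = (-5 - (4)·-1.532 - (-4)·2.302) / (10) = 1.034
  x_3 = (12 - (3)·-1.532 - (2)·0.554) / (7) = 2.213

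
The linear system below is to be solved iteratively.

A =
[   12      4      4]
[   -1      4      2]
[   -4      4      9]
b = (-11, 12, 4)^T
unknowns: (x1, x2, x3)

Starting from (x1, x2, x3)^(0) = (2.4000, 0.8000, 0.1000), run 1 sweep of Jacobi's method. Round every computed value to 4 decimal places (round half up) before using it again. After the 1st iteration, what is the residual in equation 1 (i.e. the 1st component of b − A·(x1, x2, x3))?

-15.2220

Iteration 1:
  x1 = (-11 - (4)·0.8000 - (4)·0.1000) / (12) = -1.2167
  x2 = (12 - (-1)·2.4000 - (2)·0.1000) / (4) = 3.5500
  x3 = (4 - (-4)·2.4000 - (4)·0.8000) / (9) = 1.1556
Residual b − A·x = (-15.2220, -5.7279, -25.4672)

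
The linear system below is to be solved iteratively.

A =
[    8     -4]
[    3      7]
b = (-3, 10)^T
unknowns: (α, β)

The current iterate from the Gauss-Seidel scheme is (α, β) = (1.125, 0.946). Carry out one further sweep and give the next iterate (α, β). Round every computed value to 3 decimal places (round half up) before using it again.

One sweep:
  α = (-3 - (-4)·0.946) / (8) = 0.098
  β = (10 - (3)·0.098) / (7) = 1.387

(0.098, 1.387)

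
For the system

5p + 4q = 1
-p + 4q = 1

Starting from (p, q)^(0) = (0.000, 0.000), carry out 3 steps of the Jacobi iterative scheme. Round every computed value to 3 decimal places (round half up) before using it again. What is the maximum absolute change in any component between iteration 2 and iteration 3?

0.050

Iteration 1:
  p = (1 - (4)·0.000) / (5) = 0.200
  q = (1 - (-1)·0.000) / (4) = 0.250
Iteration 2:
  p = (1 - (4)·0.250) / (5) = 0.000
  q = (1 - (-1)·0.200) / (4) = 0.300
Iteration 3:
  p = (1 - (4)·0.300) / (5) = -0.040
  q = (1 - (-1)·0.000) / (4) = 0.250
Change: (-0.040, -0.050) → max |·| = 0.050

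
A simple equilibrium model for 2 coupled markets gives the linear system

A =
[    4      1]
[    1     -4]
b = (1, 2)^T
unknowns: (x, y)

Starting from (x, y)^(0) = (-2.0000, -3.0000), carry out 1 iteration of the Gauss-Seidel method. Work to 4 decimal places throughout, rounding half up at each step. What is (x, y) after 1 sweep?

(1.0000, -0.2500)

Iteration 1:
  x = (1 - (1)·-3.0000) / (4) = 1.0000
  y = (2 - (1)·1.0000) / (-4) = -0.2500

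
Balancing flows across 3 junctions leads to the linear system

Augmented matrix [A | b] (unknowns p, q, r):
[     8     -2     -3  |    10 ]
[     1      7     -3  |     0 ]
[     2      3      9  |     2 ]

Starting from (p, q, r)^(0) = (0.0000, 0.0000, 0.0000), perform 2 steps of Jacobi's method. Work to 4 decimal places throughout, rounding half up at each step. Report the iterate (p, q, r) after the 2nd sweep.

(1.3333, -0.0833, -0.0556)

Iteration 1:
  p = (10 - (-2)·0.0000 - (-3)·0.0000) / (8) = 1.2500
  q = (0 - (1)·0.0000 - (-3)·0.0000) / (7) = 0.0000
  r = (2 - (2)·0.0000 - (3)·0.0000) / (9) = 0.2222
Iteration 2:
  p = (10 - (-2)·0.0000 - (-3)·0.2222) / (8) = 1.3333
  q = (0 - (1)·1.2500 - (-3)·0.2222) / (7) = -0.0833
  r = (2 - (2)·1.2500 - (3)·0.0000) / (9) = -0.0556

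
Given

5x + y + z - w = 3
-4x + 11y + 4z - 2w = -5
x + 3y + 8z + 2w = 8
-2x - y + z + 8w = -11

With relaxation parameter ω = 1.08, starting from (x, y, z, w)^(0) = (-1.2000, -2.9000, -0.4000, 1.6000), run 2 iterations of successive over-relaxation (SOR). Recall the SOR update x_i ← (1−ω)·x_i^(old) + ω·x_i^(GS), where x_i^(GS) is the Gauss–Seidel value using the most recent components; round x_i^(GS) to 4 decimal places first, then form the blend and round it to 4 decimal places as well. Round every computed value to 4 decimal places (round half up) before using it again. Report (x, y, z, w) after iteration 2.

(0.0729, -0.7595, 1.6456, -1.7091)

Iteration 1:
  x: GS value = (3 - (1)·-2.9000 - (1)·-0.4000 - (-1)·1.6000) / (5) = 1.5800;  x ← (1−ω)·-1.2000 + ω·1.5800 = 1.8024
  y: GS value = (-5 - (-4)·1.8024 - (4)·-0.4000 - (-2)·1.6000) / (11) = 0.6372;  y ← (1−ω)·-2.9000 + ω·0.6372 = 0.9202
  z: GS value = (8 - (1)·1.8024 - (3)·0.9202 - (2)·1.6000) / (8) = 0.0296;  z ← (1−ω)·-0.4000 + ω·0.0296 = 0.0640
  w: GS value = (-11 - (-2)·1.8024 - (-1)·0.9202 - (1)·0.0640) / (8) = -0.8174;  w ← (1−ω)·1.6000 + ω·-0.8174 = -1.0108
Iteration 2:
  x: GS value = (3 - (1)·0.9202 - (1)·0.0640 - (-1)·-1.0108) / (5) = 0.2010;  x ← (1−ω)·1.8024 + ω·0.2010 = 0.0729
  y: GS value = (-5 - (-4)·0.0729 - (4)·0.0640 - (-2)·-1.0108) / (11) = -0.6351;  y ← (1−ω)·0.9202 + ω·-0.6351 = -0.7595
  z: GS value = (8 - (1)·0.0729 - (3)·-0.7595 - (2)·-1.0108) / (8) = 1.5284;  z ← (1−ω)·0.0640 + ω·1.5284 = 1.6456
  w: GS value = (-11 - (-2)·0.0729 - (-1)·-0.7595 - (1)·1.6456) / (8) = -1.6574;  w ← (1−ω)·-1.0108 + ω·-1.6574 = -1.7091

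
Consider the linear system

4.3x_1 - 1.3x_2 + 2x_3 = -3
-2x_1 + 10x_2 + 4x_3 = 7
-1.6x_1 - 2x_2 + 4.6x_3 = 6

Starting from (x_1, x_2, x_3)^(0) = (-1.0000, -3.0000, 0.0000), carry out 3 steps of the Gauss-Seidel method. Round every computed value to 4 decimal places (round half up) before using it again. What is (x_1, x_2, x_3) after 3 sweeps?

Iteration 1:
  x_1 = (-3 - (-1.3)·-3.0000 - (2)·0.0000) / (4.3) = -1.6047
  x_2 = (7 - (-2)·-1.6047 - (4)·0.0000) / (10) = 0.3791
  x_3 = (6 - (-1.6)·-1.6047 - (-2)·0.3791) / (4.6) = 0.9110
Iteration 2:
  x_1 = (-3 - (-1.3)·0.3791 - (2)·0.9110) / (4.3) = -1.0068
  x_2 = (7 - (-2)·-1.0068 - (4)·0.9110) / (10) = 0.1342
  x_3 = (6 - (-1.6)·-1.0068 - (-2)·0.1342) / (4.6) = 1.0125
Iteration 3:
  x_1 = (-3 - (-1.3)·0.1342 - (2)·1.0125) / (4.3) = -1.1280
  x_2 = (7 - (-2)·-1.1280 - (4)·1.0125) / (10) = 0.0694
  x_3 = (6 - (-1.6)·-1.1280 - (-2)·0.0694) / (4.6) = 0.9422

(-1.1280, 0.0694, 0.9422)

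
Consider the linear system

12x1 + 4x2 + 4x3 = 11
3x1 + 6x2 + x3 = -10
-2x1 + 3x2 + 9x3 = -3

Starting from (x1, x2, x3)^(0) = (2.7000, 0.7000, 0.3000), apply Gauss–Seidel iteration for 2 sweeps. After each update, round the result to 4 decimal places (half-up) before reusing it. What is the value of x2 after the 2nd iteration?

-2.4597

Iteration 1:
  x1 = (11 - (4)·0.7000 - (4)·0.3000) / (12) = 0.5833
  x2 = (-10 - (3)·0.5833 - (1)·0.3000) / (6) = -2.0083
  x3 = (-3 - (-2)·0.5833 - (3)·-2.0083) / (9) = 0.4657
Iteration 2:
  x1 = (11 - (4)·-2.0083 - (4)·0.4657) / (12) = 1.4309
  x2 = (-10 - (3)·1.4309 - (1)·0.4657) / (6) = -2.4597
  x3 = (-3 - (-2)·1.4309 - (3)·-2.4597) / (9) = 0.8045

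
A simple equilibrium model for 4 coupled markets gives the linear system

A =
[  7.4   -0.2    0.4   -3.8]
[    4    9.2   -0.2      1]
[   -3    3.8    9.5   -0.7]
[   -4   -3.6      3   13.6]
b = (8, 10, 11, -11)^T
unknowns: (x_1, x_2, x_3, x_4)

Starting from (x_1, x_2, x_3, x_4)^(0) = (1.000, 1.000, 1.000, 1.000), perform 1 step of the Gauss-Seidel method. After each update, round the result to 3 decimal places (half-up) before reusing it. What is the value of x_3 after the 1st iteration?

1.600

Iteration 1:
  x_1 = (8 - (-0.2)·1.000 - (0.4)·1.000 - (-3.8)·1.000) / (7.4) = 1.568
  x_2 = (10 - (4)·1.568 - (-0.2)·1.000 - (1)·1.000) / (9.2) = 0.318
  x_3 = (11 - (-3)·1.568 - (3.8)·0.318 - (-0.7)·1.000) / (9.5) = 1.600
  x_4 = (-11 - (-4)·1.568 - (-3.6)·0.318 - (3)·1.600) / (13.6) = -0.616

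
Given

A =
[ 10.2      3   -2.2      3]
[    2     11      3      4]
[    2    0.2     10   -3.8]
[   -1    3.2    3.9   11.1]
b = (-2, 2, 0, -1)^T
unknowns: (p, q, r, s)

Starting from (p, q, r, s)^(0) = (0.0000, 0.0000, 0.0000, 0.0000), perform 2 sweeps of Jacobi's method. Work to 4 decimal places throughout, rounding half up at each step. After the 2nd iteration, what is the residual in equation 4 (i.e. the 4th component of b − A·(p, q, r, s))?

-0.2505

Iteration 1:
  p = (-2 - (3)·0.0000 - (-2.2)·0.0000 - (3)·0.0000) / (10.2) = -0.1961
  q = (2 - (2)·0.0000 - (3)·0.0000 - (4)·0.0000) / (11) = 0.1818
  r = (0 - (2)·0.0000 - (0.2)·0.0000 - (-3.8)·0.0000) / (10) = 0.0000
  s = (-1 - (-1)·0.0000 - (3.2)·0.0000 - (3.9)·0.0000) / (11.1) = -0.0901
Iteration 2:
  p = (-2 - (3)·0.1818 - (-2.2)·0.0000 - (3)·-0.0901) / (10.2) = -0.2230
  q = (2 - (2)·-0.1961 - (3)·0.0000 - (4)·-0.0901) / (11) = 0.2502
  r = (0 - (2)·-0.1961 - (0.2)·0.1818 - (-3.8)·-0.0901) / (10) = 0.0013
  s = (-1 - (-1)·-0.1961 - (3.2)·0.1818 - (3.9)·0.0000) / (11.1) = -0.1602
Residual b − A·x = (0.0075, 0.3307, -0.2258, -0.2505)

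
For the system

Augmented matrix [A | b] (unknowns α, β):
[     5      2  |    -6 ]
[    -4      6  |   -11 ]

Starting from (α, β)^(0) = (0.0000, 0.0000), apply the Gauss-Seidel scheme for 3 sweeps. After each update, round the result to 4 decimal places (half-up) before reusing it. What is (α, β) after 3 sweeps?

(-0.4276, -2.1184)

Iteration 1:
  α = (-6 - (2)·0.0000) / (5) = -1.2000
  β = (-11 - (-4)·-1.2000) / (6) = -2.6333
Iteration 2:
  α = (-6 - (2)·-2.6333) / (5) = -0.1467
  β = (-11 - (-4)·-0.1467) / (6) = -1.9311
Iteration 3:
  α = (-6 - (2)·-1.9311) / (5) = -0.4276
  β = (-11 - (-4)·-0.4276) / (6) = -2.1184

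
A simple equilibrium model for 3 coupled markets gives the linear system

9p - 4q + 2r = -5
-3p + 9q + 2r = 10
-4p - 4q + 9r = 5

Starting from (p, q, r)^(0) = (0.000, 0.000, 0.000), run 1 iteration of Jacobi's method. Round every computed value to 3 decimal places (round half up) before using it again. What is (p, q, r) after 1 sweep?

(-0.556, 1.111, 0.556)

Iteration 1:
  p = (-5 - (-4)·0.000 - (2)·0.000) / (9) = -0.556
  q = (10 - (-3)·0.000 - (2)·0.000) / (9) = 1.111
  r = (5 - (-4)·0.000 - (-4)·0.000) / (9) = 0.556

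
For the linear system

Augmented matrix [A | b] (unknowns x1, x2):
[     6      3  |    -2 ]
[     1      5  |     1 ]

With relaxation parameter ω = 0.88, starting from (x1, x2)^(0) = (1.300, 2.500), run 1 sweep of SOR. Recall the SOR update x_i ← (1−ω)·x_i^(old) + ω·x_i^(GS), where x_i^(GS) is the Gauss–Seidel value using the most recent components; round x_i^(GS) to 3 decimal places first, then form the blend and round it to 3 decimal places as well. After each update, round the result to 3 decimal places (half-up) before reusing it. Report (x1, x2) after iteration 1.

Iteration 1:
  x1: GS value = (-2 - (3)·2.500) / (6) = -1.583;  x1 ← (1−ω)·1.300 + ω·-1.583 = -1.237
  x2: GS value = (1 - (1)·-1.237) / (5) = 0.447;  x2 ← (1−ω)·2.500 + ω·0.447 = 0.693

(-1.237, 0.693)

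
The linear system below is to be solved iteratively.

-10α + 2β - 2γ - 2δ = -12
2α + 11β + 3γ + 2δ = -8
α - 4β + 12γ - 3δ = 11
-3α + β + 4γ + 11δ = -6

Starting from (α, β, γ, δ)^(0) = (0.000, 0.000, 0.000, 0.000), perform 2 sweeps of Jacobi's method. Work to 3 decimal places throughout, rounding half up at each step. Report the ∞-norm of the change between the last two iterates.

Iteration 1:
  α = (-12 - (2)·0.000 - (-2)·0.000 - (-2)·0.000) / (-10) = 1.200
  β = (-8 - (2)·0.000 - (3)·0.000 - (2)·0.000) / (11) = -0.727
  γ = (11 - (1)·0.000 - (-4)·0.000 - (-3)·0.000) / (12) = 0.917
  δ = (-6 - (-3)·0.000 - (1)·0.000 - (4)·0.000) / (11) = -0.545
Iteration 2:
  α = (-12 - (2)·-0.727 - (-2)·0.917 - (-2)·-0.545) / (-10) = 0.980
  β = (-8 - (2)·1.200 - (3)·0.917 - (2)·-0.545) / (11) = -1.096
  γ = (11 - (1)·1.200 - (-4)·-0.727 - (-3)·-0.545) / (12) = 0.438
  δ = (-6 - (-3)·1.200 - (1)·-0.727 - (4)·0.917) / (11) = -0.486
Change: (-0.220, -0.369, -0.479, 0.059) → max |·| = 0.479

0.479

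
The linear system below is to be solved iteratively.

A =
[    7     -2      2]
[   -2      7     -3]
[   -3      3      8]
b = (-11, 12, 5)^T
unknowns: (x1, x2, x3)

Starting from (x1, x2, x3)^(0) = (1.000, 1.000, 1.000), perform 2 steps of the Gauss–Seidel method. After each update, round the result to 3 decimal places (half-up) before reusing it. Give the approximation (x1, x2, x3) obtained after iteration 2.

(-0.916, 1.196, -0.167)

Iteration 1:
  x1 = (-11 - (-2)·1.000 - (2)·1.000) / (7) = -1.571
  x2 = (12 - (-2)·-1.571 - (-3)·1.000) / (7) = 1.694
  x3 = (5 - (-3)·-1.571 - (3)·1.694) / (8) = -0.599
Iteration 2:
  x1 = (-11 - (-2)·1.694 - (2)·-0.599) / (7) = -0.916
  x2 = (12 - (-2)·-0.916 - (-3)·-0.599) / (7) = 1.196
  x3 = (5 - (-3)·-0.916 - (3)·1.196) / (8) = -0.167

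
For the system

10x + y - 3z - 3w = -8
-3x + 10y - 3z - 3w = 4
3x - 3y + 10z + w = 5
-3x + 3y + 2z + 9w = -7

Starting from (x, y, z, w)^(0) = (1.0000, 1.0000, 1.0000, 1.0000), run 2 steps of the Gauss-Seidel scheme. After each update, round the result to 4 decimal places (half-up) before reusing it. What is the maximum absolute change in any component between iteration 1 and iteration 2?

Iteration 1:
  x = (-8 - (1)·1.0000 - (-3)·1.0000 - (-3)·1.0000) / (10) = -0.3000
  y = (4 - (-3)·-0.3000 - (-3)·1.0000 - (-3)·1.0000) / (10) = 0.9100
  z = (5 - (3)·-0.3000 - (-3)·0.9100 - (1)·1.0000) / (10) = 0.7630
  w = (-7 - (-3)·-0.3000 - (3)·0.9100 - (2)·0.7630) / (9) = -1.3507
Iteration 2:
  x = (-8 - (1)·0.9100 - (-3)·0.7630 - (-3)·-1.3507) / (10) = -1.0673
  y = (4 - (-3)·-1.0673 - (-3)·0.7630 - (-3)·-1.3507) / (10) = -0.0965
  z = (5 - (3)·-1.0673 - (-3)·-0.0965 - (1)·-1.3507) / (10) = 0.9263
  w = (-7 - (-3)·-1.0673 - (3)·-0.0965 - (2)·0.9263) / (9) = -1.3072
Change: (-0.7673, -1.0065, 0.1633, 0.0435) → max |·| = 1.0065

1.0065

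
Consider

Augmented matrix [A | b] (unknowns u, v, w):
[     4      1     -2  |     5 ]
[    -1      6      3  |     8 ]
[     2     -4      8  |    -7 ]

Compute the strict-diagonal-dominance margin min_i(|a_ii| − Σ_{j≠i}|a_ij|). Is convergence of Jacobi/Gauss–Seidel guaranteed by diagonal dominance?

row 1: |4| − (1+2) = 1
row 2: |6| − (1+3) = 2
row 3: |8| − (2+4) = 2
minimum over rows = 1 → strictly diagonally dominant (convergence guaranteed)

1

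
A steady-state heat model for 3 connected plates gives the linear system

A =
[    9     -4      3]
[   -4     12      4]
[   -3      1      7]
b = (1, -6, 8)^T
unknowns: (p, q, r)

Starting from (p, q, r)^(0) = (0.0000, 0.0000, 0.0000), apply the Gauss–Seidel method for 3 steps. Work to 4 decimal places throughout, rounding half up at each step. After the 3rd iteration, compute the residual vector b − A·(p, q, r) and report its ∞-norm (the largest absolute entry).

Iteration 1:
  p = (1 - (-4)·0.0000 - (3)·0.0000) / (9) = 0.1111
  q = (-6 - (-4)·0.1111 - (4)·0.0000) / (12) = -0.4630
  r = (8 - (-3)·0.1111 - (1)·-0.4630) / (7) = 1.2566
Iteration 2:
  p = (1 - (-4)·-0.4630 - (3)·1.2566) / (9) = -0.5135
  q = (-6 - (-4)·-0.5135 - (4)·1.2566) / (12) = -1.0900
  r = (8 - (-3)·-0.5135 - (1)·-1.0900) / (7) = 1.0785
Iteration 3:
  p = (1 - (-4)·-1.0900 - (3)·1.0785) / (9) = -0.7328
  q = (-6 - (-4)·-0.7328 - (4)·1.0785) / (12) = -1.1038
  r = (8 - (-3)·-0.7328 - (1)·-1.1038) / (7) = 0.9865
Residual b − A·x = (0.2205, 0.3684, -0.0001); ∞-norm = 0.3684

0.3684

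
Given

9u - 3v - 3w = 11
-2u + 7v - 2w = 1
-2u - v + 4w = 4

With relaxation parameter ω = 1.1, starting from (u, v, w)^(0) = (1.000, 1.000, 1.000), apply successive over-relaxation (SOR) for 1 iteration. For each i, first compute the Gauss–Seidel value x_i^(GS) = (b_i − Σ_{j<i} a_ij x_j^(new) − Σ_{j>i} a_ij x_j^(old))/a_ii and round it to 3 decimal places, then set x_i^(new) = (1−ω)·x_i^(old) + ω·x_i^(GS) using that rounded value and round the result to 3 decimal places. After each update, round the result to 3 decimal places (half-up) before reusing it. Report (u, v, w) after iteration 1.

(1.978, 0.993, 2.361)

Iteration 1:
  u: GS value = (11 - (-3)·1.000 - (-3)·1.000) / (9) = 1.889;  u ← (1−ω)·1.000 + ω·1.889 = 1.978
  v: GS value = (1 - (-2)·1.978 - (-2)·1.000) / (7) = 0.994;  v ← (1−ω)·1.000 + ω·0.994 = 0.993
  w: GS value = (4 - (-2)·1.978 - (-1)·0.993) / (4) = 2.237;  w ← (1−ω)·1.000 + ω·2.237 = 2.361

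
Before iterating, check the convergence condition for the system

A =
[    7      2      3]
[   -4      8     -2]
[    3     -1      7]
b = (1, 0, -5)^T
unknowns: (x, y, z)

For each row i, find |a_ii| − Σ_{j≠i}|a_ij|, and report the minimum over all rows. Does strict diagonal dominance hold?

2

row 1: |7| − (2+3) = 2
row 2: |8| − (4+2) = 2
row 3: |7| − (3+1) = 3
minimum over rows = 2 → strictly diagonally dominant (convergence guaranteed)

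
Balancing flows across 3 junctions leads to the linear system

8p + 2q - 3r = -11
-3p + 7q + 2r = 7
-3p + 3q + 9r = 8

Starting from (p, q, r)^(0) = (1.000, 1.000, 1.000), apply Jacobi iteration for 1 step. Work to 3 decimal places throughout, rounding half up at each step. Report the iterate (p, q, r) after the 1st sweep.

(-1.250, 1.143, 0.889)

Iteration 1:
  p = (-11 - (2)·1.000 - (-3)·1.000) / (8) = -1.250
  q = (7 - (-3)·1.000 - (2)·1.000) / (7) = 1.143
  r = (8 - (-3)·1.000 - (3)·1.000) / (9) = 0.889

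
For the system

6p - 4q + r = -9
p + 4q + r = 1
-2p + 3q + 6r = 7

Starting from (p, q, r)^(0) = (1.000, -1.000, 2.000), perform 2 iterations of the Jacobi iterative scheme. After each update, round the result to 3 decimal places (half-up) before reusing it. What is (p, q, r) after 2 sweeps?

(-2.167, 0.375, 0.583)

Iteration 1:
  p = (-9 - (-4)·-1.000 - (1)·2.000) / (6) = -2.500
  q = (1 - (1)·1.000 - (1)·2.000) / (4) = -0.500
  r = (7 - (-2)·1.000 - (3)·-1.000) / (6) = 2.000
Iteration 2:
  p = (-9 - (-4)·-0.500 - (1)·2.000) / (6) = -2.167
  q = (1 - (1)·-2.500 - (1)·2.000) / (4) = 0.375
  r = (7 - (-2)·-2.500 - (3)·-0.500) / (6) = 0.583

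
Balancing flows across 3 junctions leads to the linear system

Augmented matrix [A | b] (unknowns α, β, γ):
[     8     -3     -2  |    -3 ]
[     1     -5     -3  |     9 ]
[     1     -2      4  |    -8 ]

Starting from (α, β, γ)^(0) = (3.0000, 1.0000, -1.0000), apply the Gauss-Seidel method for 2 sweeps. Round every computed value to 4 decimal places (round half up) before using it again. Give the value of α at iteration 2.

Iteration 1:
  α = (-3 - (-3)·1.0000 - (-2)·-1.0000) / (8) = -0.2500
  β = (9 - (1)·-0.2500 - (-3)·-1.0000) / (-5) = -1.2500
  γ = (-8 - (1)·-0.2500 - (-2)·-1.2500) / (4) = -2.5625
Iteration 2:
  α = (-3 - (-3)·-1.2500 - (-2)·-2.5625) / (8) = -1.4844
  β = (9 - (1)·-1.4844 - (-3)·-2.5625) / (-5) = -0.5594
  γ = (-8 - (1)·-1.4844 - (-2)·-0.5594) / (4) = -1.9086

-1.4844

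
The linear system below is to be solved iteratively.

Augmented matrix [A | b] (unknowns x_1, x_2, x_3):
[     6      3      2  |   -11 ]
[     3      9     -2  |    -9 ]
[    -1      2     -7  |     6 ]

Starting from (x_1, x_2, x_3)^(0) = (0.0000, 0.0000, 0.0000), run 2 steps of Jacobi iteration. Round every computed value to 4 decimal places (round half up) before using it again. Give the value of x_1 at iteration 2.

-1.0476

Iteration 1:
  x_1 = (-11 - (3)·0.0000 - (2)·0.0000) / (6) = -1.8333
  x_2 = (-9 - (3)·0.0000 - (-2)·0.0000) / (9) = -1.0000
  x_3 = (6 - (-1)·0.0000 - (2)·0.0000) / (-7) = -0.8571
Iteration 2:
  x_1 = (-11 - (3)·-1.0000 - (2)·-0.8571) / (6) = -1.0476
  x_2 = (-9 - (3)·-1.8333 - (-2)·-0.8571) / (9) = -0.5794
  x_3 = (6 - (-1)·-1.8333 - (2)·-1.0000) / (-7) = -0.8810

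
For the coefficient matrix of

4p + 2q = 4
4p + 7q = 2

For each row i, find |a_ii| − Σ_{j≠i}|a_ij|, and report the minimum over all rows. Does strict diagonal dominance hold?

2

row 1: |4| − (2) = 2
row 2: |7| − (4) = 3
minimum over rows = 2 → strictly diagonally dominant (convergence guaranteed)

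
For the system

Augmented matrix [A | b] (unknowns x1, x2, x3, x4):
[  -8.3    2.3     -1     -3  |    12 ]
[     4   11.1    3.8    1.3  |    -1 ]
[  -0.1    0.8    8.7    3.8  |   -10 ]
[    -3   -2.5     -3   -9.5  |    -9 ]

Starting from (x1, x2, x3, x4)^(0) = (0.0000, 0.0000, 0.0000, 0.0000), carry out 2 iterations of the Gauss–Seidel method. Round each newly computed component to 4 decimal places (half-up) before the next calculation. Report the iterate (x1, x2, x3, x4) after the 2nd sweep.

(-1.7852, 0.7702, -1.9708, 1.9308)

Iteration 1:
  x1 = (12 - (2.3)·0.0000 - (-1)·0.0000 - (-3)·0.0000) / (-8.3) = -1.4458
  x2 = (-1 - (4)·-1.4458 - (3.8)·0.0000 - (1.3)·0.0000) / (11.1) = 0.4309
  x3 = (-10 - (-0.1)·-1.4458 - (0.8)·0.4309 - (3.8)·0.0000) / (8.7) = -1.2057
  x4 = (-9 - (-3)·-1.4458 - (-2.5)·0.4309 - (-3)·-1.2057) / (-9.5) = 1.6713
Iteration 2:
  x1 = (12 - (2.3)·0.4309 - (-1)·-1.2057 - (-3)·1.6713) / (-8.3) = -1.7852
  x2 = (-1 - (4)·-1.7852 - (3.8)·-1.2057 - (1.3)·1.6713) / (11.1) = 0.7702
  x3 = (-10 - (-0.1)·-1.7852 - (0.8)·0.7702 - (3.8)·1.6713) / (8.7) = -1.9708
  x4 = (-9 - (-3)·-1.7852 - (-2.5)·0.7702 - (-3)·-1.9708) / (-9.5) = 1.9308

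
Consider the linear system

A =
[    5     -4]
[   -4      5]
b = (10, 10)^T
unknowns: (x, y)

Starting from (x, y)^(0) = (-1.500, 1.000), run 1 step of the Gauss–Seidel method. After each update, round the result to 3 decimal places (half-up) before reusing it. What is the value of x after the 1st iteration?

2.800

Iteration 1:
  x = (10 - (-4)·1.000) / (5) = 2.800
  y = (10 - (-4)·2.800) / (5) = 4.240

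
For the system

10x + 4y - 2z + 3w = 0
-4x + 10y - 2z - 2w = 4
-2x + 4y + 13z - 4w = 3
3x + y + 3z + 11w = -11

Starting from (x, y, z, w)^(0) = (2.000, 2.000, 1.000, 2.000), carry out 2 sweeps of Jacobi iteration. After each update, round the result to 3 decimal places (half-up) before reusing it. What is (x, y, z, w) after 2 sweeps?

(-0.012, -0.372, -1.123, -0.983)

Iteration 1:
  x = (0 - (4)·2.000 - (-2)·1.000 - (3)·2.000) / (10) = -1.200
  y = (4 - (-4)·2.000 - (-2)·1.000 - (-2)·2.000) / (10) = 1.800
  z = (3 - (-2)·2.000 - (4)·2.000 - (-4)·2.000) / (13) = 0.538
  w = (-11 - (3)·2.000 - (1)·2.000 - (3)·1.000) / (11) = -2.000
Iteration 2:
  x = (0 - (4)·1.800 - (-2)·0.538 - (3)·-2.000) / (10) = -0.012
  y = (4 - (-4)·-1.200 - (-2)·0.538 - (-2)·-2.000) / (10) = -0.372
  z = (3 - (-2)·-1.200 - (4)·1.800 - (-4)·-2.000) / (13) = -1.123
  w = (-11 - (3)·-1.200 - (1)·1.800 - (3)·0.538) / (11) = -0.983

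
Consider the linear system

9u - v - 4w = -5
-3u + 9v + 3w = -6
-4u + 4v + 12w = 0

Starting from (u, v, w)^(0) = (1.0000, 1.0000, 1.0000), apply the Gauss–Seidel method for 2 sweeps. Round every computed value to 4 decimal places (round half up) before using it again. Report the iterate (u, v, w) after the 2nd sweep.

(-0.5185, -0.9506, 0.1440)

Iteration 1:
  u = (-5 - (-1)·1.0000 - (-4)·1.0000) / (9) = 0.0000
  v = (-6 - (-3)·0.0000 - (3)·1.0000) / (9) = -1.0000
  w = (0 - (-4)·0.0000 - (4)·-1.0000) / (12) = 0.3333
Iteration 2:
  u = (-5 - (-1)·-1.0000 - (-4)·0.3333) / (9) = -0.5185
  v = (-6 - (-3)·-0.5185 - (3)·0.3333) / (9) = -0.9506
  w = (0 - (-4)·-0.5185 - (4)·-0.9506) / (12) = 0.1440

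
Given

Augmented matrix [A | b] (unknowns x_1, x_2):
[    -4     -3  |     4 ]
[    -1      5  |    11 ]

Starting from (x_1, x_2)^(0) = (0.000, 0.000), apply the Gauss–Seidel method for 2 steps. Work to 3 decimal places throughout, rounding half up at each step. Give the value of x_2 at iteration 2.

Iteration 1:
  x_1 = (4 - (-3)·0.000) / (-4) = -1.000
  x_2 = (11 - (-1)·-1.000) / (5) = 2.000
Iteration 2:
  x_1 = (4 - (-3)·2.000) / (-4) = -2.500
  x_2 = (11 - (-1)·-2.500) / (5) = 1.700

1.700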